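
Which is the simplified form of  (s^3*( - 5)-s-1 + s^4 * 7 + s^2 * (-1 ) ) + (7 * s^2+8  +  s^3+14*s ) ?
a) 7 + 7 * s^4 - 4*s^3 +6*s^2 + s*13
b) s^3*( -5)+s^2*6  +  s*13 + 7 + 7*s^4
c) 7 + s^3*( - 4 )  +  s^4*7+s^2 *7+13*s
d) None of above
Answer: a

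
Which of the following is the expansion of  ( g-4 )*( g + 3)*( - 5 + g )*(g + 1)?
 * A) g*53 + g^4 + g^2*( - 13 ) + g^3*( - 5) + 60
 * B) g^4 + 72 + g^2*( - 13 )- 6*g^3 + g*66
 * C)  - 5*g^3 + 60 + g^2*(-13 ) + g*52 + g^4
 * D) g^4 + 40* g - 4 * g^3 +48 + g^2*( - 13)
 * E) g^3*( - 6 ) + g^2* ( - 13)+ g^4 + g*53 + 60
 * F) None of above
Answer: A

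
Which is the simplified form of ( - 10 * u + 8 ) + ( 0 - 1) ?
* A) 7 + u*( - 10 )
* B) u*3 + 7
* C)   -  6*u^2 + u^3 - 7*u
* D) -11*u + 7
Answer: A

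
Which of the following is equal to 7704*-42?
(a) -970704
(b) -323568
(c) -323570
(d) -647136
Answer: b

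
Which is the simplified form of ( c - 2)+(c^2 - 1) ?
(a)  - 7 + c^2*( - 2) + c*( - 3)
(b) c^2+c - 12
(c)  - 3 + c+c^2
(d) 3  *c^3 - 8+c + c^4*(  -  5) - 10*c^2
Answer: c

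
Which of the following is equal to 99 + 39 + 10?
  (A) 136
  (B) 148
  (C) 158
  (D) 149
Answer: B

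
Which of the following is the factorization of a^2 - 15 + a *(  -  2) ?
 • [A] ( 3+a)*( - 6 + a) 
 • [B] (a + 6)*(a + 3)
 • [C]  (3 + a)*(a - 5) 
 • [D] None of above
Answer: C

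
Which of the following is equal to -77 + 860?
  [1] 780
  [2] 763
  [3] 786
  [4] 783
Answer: 4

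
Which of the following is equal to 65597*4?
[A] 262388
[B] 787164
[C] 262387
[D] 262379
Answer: A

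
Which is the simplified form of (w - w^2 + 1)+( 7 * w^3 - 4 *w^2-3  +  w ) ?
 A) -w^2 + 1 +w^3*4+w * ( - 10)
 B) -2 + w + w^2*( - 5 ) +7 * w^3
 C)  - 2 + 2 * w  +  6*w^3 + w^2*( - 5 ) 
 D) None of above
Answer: D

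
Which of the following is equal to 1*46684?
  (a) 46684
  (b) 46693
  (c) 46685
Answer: a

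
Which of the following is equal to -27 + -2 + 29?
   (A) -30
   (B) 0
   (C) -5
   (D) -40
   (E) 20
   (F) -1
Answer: B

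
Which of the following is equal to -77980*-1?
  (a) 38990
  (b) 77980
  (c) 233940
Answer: b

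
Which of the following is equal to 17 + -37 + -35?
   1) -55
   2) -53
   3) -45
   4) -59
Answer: 1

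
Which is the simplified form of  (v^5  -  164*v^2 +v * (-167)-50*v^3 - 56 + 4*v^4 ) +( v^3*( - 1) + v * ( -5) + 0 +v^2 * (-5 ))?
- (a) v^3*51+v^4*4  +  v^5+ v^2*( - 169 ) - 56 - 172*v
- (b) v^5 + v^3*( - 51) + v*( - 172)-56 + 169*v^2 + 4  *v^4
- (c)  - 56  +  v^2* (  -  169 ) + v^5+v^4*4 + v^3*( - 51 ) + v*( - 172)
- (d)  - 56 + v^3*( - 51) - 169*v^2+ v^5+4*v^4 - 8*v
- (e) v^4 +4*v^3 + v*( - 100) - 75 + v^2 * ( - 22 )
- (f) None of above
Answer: c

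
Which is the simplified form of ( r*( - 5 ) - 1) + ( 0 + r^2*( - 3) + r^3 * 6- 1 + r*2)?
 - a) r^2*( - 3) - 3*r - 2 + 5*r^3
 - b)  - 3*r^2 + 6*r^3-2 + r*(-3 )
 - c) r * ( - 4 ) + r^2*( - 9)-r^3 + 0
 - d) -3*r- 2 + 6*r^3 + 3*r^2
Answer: b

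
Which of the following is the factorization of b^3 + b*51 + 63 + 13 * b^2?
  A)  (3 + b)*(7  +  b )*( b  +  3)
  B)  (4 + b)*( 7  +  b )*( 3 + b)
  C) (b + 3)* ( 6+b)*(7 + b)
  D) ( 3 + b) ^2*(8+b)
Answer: A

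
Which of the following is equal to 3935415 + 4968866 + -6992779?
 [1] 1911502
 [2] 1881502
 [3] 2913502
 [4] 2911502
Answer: 1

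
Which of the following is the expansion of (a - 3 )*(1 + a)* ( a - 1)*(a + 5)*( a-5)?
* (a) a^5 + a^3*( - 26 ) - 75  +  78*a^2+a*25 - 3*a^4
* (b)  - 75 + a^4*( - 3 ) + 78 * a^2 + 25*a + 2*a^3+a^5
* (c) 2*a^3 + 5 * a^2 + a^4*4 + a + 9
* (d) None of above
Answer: a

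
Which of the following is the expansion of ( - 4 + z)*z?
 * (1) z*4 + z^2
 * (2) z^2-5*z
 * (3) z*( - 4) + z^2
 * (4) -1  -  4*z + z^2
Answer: 3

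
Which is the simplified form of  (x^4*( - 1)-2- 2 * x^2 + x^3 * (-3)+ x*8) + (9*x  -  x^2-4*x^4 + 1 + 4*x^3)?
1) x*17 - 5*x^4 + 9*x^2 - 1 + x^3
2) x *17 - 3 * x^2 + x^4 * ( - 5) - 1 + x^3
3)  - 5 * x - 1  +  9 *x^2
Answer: 2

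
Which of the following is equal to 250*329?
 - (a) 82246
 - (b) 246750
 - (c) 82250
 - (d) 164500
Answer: c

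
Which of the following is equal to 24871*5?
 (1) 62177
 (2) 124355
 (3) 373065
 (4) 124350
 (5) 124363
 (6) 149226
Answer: 2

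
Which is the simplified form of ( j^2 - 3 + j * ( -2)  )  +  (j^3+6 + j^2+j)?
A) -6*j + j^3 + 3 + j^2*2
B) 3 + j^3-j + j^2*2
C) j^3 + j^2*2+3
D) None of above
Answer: B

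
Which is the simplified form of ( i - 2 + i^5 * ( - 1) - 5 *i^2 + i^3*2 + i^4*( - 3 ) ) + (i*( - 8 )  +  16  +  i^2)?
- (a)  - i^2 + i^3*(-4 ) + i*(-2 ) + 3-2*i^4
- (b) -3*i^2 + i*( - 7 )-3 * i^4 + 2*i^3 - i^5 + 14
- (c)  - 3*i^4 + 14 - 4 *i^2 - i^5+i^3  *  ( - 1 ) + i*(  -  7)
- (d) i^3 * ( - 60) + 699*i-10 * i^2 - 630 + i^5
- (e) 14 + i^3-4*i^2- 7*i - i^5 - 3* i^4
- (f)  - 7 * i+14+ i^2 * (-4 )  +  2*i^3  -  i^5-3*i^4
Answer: f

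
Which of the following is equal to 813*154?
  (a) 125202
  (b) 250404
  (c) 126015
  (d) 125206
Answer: a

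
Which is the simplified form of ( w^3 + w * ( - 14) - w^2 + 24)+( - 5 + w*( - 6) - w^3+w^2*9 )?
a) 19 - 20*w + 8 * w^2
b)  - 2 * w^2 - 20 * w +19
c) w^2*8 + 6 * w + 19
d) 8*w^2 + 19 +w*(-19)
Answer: a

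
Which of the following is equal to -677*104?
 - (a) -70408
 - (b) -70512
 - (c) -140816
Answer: a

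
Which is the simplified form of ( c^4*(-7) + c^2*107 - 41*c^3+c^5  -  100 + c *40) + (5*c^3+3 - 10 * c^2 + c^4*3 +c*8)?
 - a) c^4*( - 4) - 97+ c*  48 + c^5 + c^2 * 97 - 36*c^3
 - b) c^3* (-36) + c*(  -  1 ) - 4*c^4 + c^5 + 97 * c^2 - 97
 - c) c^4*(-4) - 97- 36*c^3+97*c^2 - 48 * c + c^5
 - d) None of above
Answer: a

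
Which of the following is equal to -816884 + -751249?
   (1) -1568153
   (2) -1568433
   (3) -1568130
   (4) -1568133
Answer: 4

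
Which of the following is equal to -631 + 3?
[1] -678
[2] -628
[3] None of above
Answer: 2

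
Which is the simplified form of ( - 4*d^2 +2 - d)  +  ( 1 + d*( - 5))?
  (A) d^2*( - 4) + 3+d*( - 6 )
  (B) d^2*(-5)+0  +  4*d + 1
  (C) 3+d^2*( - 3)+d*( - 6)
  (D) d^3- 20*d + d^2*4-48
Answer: A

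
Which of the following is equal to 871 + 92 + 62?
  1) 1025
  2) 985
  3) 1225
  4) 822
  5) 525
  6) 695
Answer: 1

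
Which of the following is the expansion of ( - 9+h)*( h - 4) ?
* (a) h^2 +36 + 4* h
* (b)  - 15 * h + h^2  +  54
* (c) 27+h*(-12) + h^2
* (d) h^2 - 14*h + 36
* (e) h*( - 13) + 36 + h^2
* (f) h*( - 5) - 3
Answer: e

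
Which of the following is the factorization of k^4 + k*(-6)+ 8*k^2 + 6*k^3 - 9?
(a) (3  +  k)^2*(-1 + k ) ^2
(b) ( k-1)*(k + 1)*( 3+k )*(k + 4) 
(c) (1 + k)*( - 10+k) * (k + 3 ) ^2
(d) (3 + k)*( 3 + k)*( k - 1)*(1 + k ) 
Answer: d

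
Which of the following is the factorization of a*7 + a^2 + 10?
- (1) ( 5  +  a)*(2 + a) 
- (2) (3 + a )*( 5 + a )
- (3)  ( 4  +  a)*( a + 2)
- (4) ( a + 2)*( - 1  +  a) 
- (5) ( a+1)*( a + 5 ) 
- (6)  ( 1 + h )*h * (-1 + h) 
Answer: 1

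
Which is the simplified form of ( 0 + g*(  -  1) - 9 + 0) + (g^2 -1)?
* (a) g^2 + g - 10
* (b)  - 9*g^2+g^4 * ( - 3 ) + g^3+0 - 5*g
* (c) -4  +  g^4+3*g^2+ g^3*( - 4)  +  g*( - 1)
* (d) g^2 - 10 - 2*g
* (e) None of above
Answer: e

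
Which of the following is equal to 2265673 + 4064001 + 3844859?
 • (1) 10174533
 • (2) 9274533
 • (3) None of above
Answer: 1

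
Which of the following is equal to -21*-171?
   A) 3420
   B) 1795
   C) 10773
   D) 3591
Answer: D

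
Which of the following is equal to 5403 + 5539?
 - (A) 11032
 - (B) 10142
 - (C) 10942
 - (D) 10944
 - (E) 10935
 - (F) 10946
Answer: C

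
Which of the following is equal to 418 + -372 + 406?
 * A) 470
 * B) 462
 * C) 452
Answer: C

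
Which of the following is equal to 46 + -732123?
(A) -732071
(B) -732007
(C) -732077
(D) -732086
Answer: C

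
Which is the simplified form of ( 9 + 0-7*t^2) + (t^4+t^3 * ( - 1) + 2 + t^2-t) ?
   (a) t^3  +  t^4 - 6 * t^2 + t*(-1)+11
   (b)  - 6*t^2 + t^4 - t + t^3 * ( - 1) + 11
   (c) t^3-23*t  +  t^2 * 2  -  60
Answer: b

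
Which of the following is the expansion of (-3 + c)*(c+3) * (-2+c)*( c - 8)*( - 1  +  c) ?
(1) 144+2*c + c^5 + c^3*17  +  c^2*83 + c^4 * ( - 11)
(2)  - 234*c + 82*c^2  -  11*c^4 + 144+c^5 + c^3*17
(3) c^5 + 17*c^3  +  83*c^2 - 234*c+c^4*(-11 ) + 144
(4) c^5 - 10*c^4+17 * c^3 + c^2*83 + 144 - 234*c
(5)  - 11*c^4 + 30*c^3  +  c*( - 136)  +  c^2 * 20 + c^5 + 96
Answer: 3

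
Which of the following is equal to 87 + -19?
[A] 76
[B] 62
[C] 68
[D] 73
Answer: C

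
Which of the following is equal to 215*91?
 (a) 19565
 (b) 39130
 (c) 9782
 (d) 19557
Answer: a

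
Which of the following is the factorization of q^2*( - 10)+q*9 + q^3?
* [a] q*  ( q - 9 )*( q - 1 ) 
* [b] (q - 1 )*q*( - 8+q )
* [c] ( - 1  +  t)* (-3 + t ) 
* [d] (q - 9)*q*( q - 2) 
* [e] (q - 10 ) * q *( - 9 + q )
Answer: a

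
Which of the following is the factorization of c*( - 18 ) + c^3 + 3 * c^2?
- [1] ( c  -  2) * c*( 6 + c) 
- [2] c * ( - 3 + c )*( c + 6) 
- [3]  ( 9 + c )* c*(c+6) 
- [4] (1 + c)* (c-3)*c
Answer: 2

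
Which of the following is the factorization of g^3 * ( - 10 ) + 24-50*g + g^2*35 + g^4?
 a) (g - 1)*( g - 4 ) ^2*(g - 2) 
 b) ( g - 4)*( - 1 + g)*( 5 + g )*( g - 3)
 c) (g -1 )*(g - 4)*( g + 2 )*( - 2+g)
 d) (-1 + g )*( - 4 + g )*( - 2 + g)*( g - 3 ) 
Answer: d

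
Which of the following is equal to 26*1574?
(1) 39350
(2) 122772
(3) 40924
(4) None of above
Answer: 3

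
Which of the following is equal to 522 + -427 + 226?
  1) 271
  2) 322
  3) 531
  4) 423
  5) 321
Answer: 5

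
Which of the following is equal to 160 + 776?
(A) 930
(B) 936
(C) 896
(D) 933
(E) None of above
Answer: B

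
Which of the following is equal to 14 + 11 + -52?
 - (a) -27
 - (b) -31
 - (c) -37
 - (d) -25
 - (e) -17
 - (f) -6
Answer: a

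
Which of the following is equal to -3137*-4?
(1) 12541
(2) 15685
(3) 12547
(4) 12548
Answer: 4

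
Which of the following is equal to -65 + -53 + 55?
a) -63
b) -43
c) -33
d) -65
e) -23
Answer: a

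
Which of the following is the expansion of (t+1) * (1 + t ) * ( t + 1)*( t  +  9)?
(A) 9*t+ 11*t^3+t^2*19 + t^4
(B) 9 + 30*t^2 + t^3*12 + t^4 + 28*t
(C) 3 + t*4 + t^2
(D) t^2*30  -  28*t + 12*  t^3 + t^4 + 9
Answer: B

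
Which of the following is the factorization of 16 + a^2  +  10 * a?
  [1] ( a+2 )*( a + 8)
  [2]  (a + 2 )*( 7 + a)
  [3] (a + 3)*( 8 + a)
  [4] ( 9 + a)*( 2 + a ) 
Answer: 1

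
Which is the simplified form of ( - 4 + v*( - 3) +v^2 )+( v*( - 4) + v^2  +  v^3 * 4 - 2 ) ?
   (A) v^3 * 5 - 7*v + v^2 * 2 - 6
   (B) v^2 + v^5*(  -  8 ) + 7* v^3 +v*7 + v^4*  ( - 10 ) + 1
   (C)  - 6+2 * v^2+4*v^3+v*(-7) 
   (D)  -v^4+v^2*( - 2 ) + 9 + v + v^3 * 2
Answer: C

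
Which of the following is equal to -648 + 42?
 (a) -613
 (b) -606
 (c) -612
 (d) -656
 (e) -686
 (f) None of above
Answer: b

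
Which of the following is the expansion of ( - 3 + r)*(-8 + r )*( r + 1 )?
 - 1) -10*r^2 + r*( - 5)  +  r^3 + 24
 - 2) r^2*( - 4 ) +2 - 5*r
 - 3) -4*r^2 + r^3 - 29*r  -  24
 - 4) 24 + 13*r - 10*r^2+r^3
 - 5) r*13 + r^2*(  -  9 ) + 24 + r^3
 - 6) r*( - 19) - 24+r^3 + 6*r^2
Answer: 4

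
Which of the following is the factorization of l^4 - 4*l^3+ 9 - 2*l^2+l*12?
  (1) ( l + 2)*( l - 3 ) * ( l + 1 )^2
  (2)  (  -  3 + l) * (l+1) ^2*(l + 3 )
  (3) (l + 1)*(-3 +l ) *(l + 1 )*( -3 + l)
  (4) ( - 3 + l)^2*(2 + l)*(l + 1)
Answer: 3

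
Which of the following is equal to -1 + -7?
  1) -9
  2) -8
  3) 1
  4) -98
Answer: 2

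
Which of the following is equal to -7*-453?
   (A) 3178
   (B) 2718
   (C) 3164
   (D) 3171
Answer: D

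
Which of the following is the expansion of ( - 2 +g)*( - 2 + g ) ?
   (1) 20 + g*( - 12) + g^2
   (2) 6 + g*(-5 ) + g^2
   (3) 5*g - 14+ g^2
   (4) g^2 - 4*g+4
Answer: 4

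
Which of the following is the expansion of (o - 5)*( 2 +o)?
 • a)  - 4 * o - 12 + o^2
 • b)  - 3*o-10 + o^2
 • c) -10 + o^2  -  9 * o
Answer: b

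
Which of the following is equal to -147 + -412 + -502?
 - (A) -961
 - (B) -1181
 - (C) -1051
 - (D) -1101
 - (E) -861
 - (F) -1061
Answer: F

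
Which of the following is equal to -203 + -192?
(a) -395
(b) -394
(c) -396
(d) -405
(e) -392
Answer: a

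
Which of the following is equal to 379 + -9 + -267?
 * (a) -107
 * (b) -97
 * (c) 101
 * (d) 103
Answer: d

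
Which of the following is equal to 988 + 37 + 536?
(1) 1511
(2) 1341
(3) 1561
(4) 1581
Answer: 3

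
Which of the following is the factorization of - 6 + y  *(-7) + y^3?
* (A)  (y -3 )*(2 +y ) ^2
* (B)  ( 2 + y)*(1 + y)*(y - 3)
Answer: B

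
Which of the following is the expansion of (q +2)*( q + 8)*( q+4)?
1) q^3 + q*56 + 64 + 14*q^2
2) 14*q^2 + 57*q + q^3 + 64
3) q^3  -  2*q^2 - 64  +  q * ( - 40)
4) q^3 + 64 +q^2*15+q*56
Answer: 1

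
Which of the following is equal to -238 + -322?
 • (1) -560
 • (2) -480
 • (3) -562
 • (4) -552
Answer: 1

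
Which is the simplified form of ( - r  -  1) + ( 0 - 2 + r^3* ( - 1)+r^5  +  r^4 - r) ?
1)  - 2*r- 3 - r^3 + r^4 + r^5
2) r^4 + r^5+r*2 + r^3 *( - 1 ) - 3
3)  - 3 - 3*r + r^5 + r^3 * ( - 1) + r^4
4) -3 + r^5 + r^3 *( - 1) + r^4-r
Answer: 1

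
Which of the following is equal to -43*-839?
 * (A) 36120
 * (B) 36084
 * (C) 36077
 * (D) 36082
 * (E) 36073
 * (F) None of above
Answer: C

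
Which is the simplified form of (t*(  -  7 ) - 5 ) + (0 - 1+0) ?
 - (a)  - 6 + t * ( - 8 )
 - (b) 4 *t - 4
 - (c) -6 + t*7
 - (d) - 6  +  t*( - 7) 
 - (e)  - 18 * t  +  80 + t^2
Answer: d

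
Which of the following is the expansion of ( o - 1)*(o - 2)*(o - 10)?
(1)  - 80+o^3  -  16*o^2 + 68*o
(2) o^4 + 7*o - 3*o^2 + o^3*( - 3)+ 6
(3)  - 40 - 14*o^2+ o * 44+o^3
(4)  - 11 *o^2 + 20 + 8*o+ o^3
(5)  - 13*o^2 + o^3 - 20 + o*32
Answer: 5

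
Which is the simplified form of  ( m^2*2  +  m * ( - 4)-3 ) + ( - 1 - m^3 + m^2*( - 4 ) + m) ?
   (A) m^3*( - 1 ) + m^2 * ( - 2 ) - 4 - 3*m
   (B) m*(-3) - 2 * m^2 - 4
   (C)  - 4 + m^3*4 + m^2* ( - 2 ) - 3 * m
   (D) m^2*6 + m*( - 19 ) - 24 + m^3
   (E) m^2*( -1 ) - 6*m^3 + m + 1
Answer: A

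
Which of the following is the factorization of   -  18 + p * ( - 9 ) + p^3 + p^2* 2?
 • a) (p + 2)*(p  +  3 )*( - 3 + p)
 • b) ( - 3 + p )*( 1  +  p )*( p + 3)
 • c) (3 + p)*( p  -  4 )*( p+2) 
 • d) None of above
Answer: a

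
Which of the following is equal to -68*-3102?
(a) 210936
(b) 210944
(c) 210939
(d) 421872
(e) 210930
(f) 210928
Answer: a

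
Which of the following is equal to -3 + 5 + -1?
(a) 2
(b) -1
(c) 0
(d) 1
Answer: d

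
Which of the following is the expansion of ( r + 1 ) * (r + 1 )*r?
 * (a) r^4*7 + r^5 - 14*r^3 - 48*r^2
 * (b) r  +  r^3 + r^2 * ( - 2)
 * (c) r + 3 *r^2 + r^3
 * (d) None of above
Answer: d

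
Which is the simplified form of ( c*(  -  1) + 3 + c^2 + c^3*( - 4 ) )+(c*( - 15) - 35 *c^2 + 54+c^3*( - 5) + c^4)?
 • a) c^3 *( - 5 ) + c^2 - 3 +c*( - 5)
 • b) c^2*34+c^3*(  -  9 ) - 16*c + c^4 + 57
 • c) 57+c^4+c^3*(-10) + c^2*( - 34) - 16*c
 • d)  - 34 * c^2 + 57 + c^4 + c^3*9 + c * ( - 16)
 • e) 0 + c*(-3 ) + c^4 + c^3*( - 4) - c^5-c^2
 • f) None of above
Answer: f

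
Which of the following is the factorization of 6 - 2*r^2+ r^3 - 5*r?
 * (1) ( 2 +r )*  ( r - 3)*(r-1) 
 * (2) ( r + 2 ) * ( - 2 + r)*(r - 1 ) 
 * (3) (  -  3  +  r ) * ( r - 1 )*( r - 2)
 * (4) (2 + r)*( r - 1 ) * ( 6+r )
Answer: 1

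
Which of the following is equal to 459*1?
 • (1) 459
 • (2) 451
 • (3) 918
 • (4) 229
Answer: 1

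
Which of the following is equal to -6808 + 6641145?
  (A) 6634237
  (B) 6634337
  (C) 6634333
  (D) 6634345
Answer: B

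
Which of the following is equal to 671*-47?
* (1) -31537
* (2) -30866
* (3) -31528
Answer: 1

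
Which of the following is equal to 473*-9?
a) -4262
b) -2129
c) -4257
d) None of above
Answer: c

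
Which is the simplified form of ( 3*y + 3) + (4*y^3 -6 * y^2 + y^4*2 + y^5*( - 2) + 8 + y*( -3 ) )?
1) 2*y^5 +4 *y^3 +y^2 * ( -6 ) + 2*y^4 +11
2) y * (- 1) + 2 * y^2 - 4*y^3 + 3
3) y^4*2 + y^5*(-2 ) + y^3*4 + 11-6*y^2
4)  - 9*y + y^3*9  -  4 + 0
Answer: 3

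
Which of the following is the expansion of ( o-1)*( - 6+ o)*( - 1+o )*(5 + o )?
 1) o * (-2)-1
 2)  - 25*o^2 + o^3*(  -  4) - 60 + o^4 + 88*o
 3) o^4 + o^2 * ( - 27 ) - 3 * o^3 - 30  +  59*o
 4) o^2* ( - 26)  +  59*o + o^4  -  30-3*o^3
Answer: 3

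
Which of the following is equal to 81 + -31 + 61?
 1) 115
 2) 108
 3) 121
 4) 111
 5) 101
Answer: 4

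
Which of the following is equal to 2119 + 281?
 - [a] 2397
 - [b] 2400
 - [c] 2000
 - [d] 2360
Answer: b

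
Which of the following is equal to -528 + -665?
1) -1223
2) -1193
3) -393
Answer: 2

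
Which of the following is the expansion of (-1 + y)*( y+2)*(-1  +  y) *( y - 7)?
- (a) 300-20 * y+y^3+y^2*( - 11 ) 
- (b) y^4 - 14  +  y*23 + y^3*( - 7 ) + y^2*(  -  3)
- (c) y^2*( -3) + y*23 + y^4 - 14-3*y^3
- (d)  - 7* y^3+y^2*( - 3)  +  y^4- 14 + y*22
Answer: b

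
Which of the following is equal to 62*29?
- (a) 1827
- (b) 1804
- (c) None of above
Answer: c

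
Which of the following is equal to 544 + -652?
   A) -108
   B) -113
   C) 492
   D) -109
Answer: A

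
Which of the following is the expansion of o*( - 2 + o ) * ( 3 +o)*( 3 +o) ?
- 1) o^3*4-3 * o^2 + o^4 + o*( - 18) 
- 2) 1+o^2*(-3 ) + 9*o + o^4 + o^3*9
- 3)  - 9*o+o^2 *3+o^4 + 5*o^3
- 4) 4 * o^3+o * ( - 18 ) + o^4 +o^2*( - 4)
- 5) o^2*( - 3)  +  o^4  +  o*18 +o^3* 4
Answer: 1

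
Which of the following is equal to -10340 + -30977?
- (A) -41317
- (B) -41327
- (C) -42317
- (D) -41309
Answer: A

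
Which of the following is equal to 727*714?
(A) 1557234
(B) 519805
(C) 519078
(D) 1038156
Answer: C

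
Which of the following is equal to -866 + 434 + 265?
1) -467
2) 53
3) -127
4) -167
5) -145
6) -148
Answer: 4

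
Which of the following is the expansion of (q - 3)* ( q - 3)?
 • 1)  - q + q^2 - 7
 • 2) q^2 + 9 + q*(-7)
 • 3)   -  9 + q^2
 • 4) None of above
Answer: 4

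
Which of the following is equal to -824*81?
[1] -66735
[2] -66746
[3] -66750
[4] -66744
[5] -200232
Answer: 4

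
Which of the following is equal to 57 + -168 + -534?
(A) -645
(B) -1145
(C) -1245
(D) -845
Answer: A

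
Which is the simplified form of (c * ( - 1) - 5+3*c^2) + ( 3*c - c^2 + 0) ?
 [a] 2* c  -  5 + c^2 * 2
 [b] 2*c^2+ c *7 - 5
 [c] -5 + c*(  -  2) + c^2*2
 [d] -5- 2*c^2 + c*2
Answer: a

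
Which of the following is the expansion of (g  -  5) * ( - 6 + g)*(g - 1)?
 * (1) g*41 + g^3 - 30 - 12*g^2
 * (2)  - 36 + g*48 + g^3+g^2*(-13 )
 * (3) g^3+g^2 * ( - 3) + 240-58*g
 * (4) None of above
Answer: 1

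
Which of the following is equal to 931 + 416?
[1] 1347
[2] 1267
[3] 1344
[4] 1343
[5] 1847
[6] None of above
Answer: 1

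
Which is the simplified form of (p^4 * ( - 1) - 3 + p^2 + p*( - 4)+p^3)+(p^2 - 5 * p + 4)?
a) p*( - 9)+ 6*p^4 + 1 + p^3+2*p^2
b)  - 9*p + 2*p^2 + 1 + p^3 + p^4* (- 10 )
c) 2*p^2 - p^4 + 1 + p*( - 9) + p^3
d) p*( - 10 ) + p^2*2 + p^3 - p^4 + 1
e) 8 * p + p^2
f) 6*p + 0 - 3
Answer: c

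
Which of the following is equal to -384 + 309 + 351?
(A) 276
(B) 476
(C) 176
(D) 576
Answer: A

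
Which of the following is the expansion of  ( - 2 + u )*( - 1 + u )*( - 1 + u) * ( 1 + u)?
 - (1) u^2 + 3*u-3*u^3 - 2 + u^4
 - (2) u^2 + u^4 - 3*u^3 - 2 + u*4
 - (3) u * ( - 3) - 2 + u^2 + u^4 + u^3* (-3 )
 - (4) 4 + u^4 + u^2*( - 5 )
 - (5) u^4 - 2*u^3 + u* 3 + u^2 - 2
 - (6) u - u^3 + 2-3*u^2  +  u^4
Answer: 1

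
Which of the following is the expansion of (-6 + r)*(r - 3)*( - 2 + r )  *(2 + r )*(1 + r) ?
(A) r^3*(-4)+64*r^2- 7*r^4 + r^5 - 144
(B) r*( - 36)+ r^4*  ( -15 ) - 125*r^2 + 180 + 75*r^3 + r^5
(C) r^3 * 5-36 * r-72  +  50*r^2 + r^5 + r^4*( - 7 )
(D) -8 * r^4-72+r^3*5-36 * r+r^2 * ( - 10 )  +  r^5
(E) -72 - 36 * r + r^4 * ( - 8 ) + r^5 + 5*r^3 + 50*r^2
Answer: E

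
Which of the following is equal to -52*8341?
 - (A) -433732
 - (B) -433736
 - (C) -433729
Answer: A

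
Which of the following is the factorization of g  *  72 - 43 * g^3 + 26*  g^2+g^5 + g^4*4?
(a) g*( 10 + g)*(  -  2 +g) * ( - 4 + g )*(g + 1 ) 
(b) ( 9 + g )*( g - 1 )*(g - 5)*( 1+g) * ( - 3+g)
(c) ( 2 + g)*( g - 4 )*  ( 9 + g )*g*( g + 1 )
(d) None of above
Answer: d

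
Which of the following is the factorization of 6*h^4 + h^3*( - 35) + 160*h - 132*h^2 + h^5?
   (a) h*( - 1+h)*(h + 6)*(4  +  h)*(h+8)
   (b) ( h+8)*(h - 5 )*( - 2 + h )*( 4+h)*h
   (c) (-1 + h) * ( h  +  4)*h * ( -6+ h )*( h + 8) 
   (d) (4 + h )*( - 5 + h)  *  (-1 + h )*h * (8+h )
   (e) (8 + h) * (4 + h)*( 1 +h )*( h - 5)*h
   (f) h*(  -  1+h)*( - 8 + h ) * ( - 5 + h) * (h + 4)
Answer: d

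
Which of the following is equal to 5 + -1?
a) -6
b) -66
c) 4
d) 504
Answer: c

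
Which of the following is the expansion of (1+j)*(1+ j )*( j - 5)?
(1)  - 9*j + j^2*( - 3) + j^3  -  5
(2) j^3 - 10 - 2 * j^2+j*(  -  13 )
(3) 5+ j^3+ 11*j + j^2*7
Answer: 1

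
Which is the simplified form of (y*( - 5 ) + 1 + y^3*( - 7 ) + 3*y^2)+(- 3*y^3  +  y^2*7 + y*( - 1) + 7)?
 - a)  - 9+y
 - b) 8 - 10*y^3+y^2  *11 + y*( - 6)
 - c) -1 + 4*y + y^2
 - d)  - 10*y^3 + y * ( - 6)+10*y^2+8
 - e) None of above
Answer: d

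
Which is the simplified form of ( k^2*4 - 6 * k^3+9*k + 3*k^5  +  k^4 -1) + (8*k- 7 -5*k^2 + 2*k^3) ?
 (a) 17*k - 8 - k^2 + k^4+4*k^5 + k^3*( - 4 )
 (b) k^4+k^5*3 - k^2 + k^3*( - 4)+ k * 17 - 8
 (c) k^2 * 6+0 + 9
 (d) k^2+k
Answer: b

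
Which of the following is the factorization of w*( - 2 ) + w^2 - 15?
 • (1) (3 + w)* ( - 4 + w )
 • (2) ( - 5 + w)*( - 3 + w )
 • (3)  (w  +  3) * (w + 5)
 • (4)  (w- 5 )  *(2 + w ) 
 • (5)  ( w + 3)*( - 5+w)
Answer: 5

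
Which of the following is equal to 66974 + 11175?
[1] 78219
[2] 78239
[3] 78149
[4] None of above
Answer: 3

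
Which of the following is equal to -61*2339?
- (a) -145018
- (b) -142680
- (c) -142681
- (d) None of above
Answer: d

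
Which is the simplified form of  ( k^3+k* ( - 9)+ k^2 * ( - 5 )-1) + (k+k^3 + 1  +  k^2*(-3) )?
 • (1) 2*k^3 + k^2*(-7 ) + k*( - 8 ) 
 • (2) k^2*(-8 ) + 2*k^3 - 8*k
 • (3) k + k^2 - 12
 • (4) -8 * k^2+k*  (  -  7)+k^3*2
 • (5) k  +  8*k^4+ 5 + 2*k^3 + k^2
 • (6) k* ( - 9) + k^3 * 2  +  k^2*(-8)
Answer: 2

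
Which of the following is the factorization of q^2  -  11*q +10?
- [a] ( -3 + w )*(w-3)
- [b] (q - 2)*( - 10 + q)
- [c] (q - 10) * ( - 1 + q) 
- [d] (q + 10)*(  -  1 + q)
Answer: c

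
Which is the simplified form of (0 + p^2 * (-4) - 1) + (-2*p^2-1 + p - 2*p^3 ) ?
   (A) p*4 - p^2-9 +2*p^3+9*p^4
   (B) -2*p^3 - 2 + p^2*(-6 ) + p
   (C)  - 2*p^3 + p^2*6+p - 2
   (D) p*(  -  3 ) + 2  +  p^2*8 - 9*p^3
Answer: B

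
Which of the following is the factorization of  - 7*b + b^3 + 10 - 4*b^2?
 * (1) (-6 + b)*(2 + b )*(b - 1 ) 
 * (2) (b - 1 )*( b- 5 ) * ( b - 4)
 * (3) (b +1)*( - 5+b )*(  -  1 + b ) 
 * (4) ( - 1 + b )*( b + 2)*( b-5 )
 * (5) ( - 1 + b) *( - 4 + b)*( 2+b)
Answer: 4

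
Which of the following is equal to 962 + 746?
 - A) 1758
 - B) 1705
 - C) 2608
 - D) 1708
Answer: D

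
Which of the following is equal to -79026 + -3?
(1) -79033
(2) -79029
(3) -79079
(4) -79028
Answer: 2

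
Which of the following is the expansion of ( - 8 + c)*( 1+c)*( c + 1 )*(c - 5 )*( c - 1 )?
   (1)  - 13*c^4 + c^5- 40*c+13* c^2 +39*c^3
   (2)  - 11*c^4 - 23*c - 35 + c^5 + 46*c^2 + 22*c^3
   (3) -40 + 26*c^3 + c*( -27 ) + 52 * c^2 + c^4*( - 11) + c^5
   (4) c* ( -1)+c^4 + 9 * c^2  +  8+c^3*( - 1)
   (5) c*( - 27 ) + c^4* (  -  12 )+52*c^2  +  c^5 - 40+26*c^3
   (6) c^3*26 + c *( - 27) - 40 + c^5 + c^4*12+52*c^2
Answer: 5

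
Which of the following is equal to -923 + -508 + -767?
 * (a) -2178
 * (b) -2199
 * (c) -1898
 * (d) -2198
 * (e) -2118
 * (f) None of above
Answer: d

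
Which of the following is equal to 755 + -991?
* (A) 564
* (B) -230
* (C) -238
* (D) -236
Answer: D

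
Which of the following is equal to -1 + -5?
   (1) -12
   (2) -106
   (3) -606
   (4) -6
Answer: 4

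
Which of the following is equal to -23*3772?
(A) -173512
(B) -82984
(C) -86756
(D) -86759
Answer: C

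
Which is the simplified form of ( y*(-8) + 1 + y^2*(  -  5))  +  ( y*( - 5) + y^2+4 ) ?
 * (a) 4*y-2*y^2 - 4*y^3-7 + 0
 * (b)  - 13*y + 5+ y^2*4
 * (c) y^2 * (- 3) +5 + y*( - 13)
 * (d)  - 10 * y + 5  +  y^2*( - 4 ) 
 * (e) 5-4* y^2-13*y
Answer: e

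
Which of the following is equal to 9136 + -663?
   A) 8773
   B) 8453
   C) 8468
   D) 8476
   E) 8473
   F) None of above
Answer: E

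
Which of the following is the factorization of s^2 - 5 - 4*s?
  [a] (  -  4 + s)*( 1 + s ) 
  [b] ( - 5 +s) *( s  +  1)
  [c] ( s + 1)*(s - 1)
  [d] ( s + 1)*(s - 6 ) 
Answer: b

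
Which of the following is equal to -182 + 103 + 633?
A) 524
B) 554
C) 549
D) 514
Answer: B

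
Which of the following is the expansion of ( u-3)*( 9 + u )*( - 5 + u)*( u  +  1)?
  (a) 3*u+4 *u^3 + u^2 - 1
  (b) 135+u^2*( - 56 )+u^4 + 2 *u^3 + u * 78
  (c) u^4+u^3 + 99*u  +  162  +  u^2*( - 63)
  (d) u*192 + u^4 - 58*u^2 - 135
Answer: b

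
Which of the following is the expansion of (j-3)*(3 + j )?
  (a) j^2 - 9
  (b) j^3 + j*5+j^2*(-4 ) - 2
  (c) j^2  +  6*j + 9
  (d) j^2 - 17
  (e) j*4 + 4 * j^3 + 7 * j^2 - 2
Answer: a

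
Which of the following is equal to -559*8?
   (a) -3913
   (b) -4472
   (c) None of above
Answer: b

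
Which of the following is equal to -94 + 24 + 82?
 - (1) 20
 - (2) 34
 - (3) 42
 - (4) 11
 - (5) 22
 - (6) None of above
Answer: 6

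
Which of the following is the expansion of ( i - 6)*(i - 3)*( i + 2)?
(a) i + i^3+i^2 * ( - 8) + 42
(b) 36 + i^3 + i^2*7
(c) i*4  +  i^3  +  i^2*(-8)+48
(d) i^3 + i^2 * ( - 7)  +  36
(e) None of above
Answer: d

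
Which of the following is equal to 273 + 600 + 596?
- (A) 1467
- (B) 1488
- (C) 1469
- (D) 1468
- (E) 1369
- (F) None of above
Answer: C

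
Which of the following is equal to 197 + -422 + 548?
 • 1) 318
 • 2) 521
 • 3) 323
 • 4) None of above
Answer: 3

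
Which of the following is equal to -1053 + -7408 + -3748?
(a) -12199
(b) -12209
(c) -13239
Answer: b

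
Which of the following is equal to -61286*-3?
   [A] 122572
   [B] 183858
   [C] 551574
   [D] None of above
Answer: B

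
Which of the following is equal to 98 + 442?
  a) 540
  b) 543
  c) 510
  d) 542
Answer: a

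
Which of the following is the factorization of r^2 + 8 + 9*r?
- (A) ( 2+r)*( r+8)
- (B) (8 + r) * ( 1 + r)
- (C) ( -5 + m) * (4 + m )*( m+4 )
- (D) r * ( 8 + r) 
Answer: B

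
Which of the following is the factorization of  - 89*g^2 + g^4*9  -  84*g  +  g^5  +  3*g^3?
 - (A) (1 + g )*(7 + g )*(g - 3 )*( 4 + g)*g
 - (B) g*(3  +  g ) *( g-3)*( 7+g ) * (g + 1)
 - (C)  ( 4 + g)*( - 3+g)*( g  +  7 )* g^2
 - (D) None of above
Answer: A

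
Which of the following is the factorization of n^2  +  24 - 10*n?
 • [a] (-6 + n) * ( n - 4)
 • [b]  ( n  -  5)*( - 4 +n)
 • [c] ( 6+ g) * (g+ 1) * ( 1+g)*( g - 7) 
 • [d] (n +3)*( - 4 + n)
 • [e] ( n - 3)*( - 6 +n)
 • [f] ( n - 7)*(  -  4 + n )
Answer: a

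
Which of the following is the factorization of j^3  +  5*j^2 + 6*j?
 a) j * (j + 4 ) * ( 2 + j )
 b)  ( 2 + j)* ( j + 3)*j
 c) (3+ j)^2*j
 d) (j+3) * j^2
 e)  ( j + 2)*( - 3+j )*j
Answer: b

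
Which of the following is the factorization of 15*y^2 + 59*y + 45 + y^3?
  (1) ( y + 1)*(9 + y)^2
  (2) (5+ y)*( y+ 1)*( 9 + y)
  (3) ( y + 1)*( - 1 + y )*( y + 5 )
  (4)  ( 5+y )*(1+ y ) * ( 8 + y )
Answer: 2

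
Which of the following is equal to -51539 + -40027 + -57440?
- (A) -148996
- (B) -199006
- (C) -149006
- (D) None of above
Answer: C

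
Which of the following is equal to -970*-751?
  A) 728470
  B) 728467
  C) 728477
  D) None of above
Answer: A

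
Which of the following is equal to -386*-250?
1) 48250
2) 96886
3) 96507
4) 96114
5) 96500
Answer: 5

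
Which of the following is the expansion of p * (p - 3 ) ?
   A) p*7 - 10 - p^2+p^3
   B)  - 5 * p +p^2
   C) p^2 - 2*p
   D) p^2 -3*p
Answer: D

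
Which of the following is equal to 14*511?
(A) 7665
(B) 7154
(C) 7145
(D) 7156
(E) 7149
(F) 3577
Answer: B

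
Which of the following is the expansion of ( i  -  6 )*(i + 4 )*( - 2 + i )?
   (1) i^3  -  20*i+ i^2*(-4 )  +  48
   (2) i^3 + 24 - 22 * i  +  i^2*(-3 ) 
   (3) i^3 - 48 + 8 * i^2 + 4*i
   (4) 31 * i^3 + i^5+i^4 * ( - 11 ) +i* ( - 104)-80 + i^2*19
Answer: 1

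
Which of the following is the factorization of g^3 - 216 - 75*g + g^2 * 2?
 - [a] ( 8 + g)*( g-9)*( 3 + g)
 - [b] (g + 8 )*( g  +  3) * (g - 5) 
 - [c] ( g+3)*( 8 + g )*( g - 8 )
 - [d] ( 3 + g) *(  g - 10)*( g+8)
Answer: a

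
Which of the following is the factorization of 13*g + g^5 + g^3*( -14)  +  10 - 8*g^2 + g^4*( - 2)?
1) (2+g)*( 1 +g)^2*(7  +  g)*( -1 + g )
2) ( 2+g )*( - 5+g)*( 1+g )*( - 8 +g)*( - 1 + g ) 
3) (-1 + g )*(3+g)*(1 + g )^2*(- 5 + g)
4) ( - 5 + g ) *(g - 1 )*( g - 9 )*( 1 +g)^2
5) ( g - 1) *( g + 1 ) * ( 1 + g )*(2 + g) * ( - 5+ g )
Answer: 5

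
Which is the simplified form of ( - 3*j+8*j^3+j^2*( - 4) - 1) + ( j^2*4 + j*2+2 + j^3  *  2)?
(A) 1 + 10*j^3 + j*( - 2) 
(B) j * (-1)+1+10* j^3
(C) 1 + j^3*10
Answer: B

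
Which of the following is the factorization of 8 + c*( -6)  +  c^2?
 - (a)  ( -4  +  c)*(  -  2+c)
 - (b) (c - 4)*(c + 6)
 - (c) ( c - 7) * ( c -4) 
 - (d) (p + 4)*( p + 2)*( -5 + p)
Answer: a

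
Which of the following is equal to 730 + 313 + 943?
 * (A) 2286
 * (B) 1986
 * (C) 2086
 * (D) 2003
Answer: B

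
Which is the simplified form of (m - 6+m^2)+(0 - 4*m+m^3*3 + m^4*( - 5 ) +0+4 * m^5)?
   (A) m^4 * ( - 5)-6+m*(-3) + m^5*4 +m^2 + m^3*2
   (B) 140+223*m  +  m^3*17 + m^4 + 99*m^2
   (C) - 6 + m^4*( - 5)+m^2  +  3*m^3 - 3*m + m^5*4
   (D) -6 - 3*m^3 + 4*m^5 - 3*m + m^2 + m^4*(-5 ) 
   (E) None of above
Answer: C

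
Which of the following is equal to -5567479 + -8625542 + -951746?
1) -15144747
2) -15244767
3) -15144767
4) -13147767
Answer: 3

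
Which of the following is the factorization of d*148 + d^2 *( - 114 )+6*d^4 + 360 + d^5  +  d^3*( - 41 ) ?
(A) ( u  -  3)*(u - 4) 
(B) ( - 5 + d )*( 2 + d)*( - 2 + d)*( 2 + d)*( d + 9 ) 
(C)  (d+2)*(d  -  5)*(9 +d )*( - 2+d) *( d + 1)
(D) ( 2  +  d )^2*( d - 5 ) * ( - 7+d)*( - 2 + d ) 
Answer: B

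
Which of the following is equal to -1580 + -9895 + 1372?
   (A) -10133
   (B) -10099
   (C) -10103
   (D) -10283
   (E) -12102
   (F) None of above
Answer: C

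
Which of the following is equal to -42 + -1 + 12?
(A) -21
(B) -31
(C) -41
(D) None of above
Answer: B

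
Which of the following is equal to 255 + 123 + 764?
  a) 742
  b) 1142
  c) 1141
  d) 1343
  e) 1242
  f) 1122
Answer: b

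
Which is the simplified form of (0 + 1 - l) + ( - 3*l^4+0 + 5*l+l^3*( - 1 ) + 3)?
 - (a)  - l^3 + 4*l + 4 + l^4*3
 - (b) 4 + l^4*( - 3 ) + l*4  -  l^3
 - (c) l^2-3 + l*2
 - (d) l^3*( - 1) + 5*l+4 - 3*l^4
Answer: b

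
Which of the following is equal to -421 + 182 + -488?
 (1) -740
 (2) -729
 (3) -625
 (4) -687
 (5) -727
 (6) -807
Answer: 5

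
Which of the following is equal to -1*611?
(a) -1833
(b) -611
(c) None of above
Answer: b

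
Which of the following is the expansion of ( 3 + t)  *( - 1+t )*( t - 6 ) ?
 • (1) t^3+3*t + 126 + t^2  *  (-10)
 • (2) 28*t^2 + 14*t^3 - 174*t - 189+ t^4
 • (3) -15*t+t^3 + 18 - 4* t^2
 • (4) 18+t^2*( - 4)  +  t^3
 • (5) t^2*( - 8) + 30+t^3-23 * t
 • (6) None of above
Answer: 3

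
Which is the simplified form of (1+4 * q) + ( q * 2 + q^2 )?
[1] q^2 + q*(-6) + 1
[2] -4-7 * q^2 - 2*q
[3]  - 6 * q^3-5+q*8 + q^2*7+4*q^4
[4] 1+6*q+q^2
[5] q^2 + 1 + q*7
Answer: 4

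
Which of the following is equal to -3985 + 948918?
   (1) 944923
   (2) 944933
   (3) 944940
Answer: 2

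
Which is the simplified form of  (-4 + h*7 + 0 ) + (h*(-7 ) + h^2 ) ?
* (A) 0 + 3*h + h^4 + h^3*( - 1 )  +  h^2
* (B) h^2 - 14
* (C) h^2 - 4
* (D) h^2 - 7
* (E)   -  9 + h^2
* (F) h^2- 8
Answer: C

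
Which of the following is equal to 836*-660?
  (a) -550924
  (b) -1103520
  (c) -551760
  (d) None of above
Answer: c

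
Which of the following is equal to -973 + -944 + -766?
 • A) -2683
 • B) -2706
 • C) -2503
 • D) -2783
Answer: A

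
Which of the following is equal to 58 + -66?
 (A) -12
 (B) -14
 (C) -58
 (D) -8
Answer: D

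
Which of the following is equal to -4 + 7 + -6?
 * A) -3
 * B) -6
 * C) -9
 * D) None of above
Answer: A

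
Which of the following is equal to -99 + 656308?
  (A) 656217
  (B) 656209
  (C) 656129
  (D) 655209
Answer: B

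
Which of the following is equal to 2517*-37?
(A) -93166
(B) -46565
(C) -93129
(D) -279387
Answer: C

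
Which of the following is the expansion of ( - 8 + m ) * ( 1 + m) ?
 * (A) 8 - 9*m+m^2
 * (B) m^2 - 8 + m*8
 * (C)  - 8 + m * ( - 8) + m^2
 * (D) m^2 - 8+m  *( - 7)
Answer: D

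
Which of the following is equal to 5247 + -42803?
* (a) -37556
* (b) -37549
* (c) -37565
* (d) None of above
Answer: a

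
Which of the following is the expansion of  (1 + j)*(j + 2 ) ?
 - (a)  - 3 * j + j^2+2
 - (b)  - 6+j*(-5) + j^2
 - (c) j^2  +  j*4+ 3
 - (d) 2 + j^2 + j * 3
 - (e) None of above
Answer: d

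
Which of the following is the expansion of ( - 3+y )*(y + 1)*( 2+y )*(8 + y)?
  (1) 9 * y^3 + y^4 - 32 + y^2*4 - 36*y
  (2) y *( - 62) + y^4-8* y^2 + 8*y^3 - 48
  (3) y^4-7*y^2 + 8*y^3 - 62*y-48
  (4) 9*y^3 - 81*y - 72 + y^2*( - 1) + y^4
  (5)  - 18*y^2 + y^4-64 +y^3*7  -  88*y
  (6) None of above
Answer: 3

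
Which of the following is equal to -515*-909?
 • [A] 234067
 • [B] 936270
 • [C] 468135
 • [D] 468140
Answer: C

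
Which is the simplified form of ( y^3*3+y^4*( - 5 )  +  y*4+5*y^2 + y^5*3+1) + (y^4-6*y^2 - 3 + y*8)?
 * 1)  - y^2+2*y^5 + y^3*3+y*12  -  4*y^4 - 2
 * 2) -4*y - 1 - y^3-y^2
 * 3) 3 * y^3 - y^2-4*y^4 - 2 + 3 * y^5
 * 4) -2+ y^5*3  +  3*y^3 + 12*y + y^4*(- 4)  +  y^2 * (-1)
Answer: 4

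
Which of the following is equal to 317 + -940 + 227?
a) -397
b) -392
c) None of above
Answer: c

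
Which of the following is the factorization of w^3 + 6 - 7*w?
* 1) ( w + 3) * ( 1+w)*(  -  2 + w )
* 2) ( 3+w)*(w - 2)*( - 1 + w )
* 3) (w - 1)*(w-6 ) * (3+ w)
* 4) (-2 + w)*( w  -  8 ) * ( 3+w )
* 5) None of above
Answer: 2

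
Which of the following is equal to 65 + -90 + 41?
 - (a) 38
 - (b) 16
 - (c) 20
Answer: b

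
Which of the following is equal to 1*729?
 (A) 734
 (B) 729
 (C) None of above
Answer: B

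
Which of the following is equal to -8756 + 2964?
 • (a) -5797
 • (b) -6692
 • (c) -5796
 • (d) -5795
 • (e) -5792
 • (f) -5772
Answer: e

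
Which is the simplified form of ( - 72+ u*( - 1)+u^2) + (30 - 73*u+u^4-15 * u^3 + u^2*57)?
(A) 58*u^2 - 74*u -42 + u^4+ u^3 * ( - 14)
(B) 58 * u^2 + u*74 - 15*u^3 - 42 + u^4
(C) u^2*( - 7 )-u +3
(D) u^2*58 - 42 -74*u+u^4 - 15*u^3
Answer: D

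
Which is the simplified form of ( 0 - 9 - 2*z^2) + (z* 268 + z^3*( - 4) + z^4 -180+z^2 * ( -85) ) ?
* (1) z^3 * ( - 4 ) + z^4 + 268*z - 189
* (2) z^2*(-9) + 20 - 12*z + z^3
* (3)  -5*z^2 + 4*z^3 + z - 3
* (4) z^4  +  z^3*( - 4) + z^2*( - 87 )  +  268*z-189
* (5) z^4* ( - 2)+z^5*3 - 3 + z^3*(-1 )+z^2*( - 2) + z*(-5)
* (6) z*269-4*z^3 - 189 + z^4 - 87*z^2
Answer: 4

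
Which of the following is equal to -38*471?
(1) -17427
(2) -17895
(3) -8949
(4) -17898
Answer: 4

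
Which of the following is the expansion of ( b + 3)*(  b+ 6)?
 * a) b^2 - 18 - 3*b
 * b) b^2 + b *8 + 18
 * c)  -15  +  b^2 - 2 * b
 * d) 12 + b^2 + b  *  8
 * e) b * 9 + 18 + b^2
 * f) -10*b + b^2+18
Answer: e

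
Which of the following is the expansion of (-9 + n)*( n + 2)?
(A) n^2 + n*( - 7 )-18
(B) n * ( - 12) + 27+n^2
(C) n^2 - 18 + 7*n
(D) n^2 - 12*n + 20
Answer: A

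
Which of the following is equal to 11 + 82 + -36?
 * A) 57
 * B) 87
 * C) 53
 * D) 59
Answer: A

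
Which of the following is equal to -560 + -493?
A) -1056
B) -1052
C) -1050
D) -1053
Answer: D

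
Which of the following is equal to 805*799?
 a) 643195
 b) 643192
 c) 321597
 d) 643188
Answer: a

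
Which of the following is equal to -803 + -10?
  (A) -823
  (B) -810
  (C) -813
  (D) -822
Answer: C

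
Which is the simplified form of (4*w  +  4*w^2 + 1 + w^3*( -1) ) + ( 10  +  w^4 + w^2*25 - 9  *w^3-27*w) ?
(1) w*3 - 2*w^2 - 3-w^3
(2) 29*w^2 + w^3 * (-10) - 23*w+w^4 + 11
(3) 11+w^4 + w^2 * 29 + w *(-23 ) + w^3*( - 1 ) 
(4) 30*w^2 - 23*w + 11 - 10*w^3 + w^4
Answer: 2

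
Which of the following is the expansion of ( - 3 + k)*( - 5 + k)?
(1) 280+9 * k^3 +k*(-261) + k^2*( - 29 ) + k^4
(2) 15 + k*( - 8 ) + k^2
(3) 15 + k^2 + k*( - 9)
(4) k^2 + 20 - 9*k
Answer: 2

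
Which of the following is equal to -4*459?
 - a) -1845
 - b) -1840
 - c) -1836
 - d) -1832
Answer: c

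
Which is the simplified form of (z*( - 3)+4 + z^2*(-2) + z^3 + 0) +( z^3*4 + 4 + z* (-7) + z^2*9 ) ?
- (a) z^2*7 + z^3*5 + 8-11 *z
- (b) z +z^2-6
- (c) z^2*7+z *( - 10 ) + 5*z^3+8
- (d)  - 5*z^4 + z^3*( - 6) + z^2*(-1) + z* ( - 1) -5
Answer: c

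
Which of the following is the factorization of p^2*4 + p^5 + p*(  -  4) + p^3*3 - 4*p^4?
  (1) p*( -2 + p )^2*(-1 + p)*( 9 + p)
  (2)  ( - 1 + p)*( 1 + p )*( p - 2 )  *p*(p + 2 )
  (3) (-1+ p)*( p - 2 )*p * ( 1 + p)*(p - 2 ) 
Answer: 3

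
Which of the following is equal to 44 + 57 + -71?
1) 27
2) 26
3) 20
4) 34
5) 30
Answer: 5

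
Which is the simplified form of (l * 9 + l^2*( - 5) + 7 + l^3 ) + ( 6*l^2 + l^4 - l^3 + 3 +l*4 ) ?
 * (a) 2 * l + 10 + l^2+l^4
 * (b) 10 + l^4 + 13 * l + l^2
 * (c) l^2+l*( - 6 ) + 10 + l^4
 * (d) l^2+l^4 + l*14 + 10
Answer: b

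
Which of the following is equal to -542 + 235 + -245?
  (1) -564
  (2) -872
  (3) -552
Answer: 3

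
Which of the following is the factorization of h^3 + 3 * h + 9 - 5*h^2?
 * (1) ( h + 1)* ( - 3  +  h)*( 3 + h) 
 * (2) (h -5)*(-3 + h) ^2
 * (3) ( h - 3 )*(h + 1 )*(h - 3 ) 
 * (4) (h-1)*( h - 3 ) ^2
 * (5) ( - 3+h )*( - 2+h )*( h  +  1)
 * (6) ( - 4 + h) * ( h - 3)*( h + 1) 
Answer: 3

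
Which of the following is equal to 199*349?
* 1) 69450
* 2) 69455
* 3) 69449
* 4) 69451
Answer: 4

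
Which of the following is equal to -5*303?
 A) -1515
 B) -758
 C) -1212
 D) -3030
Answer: A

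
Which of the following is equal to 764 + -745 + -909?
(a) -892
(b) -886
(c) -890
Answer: c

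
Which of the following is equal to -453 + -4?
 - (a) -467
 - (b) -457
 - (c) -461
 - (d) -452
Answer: b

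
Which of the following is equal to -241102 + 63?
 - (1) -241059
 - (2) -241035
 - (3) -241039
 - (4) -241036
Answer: 3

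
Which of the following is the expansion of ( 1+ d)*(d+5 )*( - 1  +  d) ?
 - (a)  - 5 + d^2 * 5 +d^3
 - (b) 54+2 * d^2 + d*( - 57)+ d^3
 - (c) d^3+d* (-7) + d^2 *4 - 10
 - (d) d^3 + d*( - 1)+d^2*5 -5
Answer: d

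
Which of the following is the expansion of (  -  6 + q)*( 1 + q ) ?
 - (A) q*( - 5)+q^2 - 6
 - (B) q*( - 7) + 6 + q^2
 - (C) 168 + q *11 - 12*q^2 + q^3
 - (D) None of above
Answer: A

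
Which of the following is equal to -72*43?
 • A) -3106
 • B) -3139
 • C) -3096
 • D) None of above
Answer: C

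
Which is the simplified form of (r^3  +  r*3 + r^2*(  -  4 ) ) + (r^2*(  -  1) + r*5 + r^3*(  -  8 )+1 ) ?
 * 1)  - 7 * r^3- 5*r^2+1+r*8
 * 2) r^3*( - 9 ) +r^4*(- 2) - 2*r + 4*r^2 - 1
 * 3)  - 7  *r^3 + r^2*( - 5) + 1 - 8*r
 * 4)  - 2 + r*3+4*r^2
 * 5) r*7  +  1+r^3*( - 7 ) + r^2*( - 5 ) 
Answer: 1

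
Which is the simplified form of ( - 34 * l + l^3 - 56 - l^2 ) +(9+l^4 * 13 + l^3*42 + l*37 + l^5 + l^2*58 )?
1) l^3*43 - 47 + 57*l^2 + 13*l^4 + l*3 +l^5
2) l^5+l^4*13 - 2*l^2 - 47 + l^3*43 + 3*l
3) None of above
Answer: 1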